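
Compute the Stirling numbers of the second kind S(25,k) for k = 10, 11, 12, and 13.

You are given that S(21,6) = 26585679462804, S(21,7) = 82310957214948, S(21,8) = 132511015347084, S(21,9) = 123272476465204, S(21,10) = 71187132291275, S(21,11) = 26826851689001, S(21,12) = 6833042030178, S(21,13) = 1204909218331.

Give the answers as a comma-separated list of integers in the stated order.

[22] T[22,7]:7*82310957214948+26585679462804=602762379967440 · T[22,8]:8*132511015347084+82310957214948=1142399079991620 · T[22,9]:9*123272476465204+132511015347084=1241963303533920 · T[22,10]:10*71187132291275+123272476465204=835143799377954 · T[22,11]:11*26826851689001+71187132291275=366282500870286 · T[22,12]:12*6833042030178+26826851689001=108823356051137 · T[22,13]:13*1204909218331+6833042030178=22496861868481
[23] T[23,8]:8*1142399079991620+602762379967440=9741955019900400 · T[23,9]:9*1241963303533920+1142399079991620=12320068811796900 · T[23,10]:10*835143799377954+1241963303533920=9593401297313460 · T[23,11]:11*366282500870286+835143799377954=4864251308951100 · T[23,12]:12*108823356051137+366282500870286=1672162773483930 · T[23,13]:13*22496861868481+108823356051137=401282560341390
[24] T[24,9]:9*12320068811796900+9741955019900400=120622574326072500 · T[24,10]:10*9593401297313460+12320068811796900=108254081784931500 · T[24,11]:11*4864251308951100+9593401297313460=63100165695775560 · T[24,12]:12*1672162773483930+4864251308951100=24930204590758260 · T[24,13]:13*401282560341390+1672162773483930=6888836057922000
[25] T[25,10]:10*108254081784931500+120622574326072500=1203163392175387500 · T[25,11]:11*63100165695775560+108254081784931500=802355904438462660 · T[25,12]:12*24930204590758260+63100165695775560=362262620784874680 · T[25,13]:13*6888836057922000+24930204590758260=114485073343744260
Read S(25,10) = 1203163392175387500, S(25,11) = 802355904438462660, S(25,12) = 362262620784874680, S(25,13) = 114485073343744260.

1203163392175387500, 802355904438462660, 362262620784874680, 114485073343744260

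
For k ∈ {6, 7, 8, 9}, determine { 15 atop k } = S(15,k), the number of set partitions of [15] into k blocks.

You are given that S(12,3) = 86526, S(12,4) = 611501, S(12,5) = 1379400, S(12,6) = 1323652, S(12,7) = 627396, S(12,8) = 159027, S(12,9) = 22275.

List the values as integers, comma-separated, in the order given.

row 13: T[13][4]=4·611501+86526=2532530  T[13][5]=5·1379400+611501=7508501  T[13][6]=6·1323652+1379400=9321312  T[13][7]=7·627396+1323652=5715424  T[13][8]=8·159027+627396=1899612  T[13][9]=9·22275+159027=359502
row 14: T[14][5]=5·7508501+2532530=40075035  T[14][6]=6·9321312+7508501=63436373  T[14][7]=7·5715424+9321312=49329280  T[14][8]=8·1899612+5715424=20912320  T[14][9]=9·359502+1899612=5135130
row 15: T[15][6]=6·63436373+40075035=420693273  T[15][7]=7·49329280+63436373=408741333  T[15][8]=8·20912320+49329280=216627840  T[15][9]=9·5135130+20912320=67128490
Read S(15,6) = 420693273, S(15,7) = 408741333, S(15,8) = 216627840, S(15,9) = 67128490.

420693273, 408741333, 216627840, 67128490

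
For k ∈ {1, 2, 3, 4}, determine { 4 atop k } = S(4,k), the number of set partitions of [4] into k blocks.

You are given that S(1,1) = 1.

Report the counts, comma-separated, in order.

1, 7, 6, 1

[2] T[2,1]:1*1+0=1 · T[2,2]:2*0+1=1
[3] T[3,1]:1*1+0=1 · T[3,2]:2*1+1=3 · T[3,3]:3*0+1=1
[4] T[4,1]:1*1+0=1 · T[4,2]:2*3+1=7 · T[4,3]:3*1+3=6 · T[4,4]:4*0+1=1
Read S(4,1) = 1, S(4,2) = 7, S(4,3) = 6, S(4,4) = 1.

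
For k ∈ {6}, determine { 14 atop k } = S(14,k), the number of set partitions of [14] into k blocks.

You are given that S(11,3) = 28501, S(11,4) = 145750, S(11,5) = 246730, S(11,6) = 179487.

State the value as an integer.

63436373

[12] T[12,4]:4*145750+28501=611501 · T[12,5]:5*246730+145750=1379400 · T[12,6]:6*179487+246730=1323652
[13] T[13,5]:5*1379400+611501=7508501 · T[13,6]:6*1323652+1379400=9321312
[14] T[14,6]:6*9321312+7508501=63436373
Read S(14,6) = 63436373.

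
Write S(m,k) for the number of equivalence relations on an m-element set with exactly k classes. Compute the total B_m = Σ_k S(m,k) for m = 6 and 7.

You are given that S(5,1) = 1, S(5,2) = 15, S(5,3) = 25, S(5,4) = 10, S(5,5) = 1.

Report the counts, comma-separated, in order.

[6] T[6,1]:1*1+0=1 · T[6,2]:2*15+1=31 · T[6,3]:3*25+15=90 · T[6,4]:4*10+25=65 · T[6,5]:5*1+10=15 · T[6,6]:6*0+1=1
[7] T[7,1]:1*1+0=1 · T[7,2]:2*31+1=63 · T[7,3]:3*90+31=301 · T[7,4]:4*65+90=350 · T[7,5]:5*15+65=140 · T[7,6]:6*1+15=21 · T[7,7]:7*0+1=1
B_6 = ΣS(6,k) = 1+31+90+65+15+1 = 203
B_7 = ΣS(7,k) = 1+63+301+350+140+21+1 = 877

203, 877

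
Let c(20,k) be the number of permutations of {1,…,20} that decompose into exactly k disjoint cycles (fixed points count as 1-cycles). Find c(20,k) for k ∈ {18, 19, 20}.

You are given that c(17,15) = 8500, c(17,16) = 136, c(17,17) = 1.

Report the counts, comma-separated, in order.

i=18: T(18,16)=8500+17·136=10812 | T(18,17)=136+17·1=153 | T(18,18)=1+17·0=1
i=19: T(19,17)=10812+18·153=13566 | T(19,18)=153+18·1=171 | T(19,19)=1+18·0=1
i=20: T(20,18)=13566+19·171=16815 | T(20,19)=171+19·1=190 | T(20,20)=1+19·0=1
Read c(20,18) = 16815, c(20,19) = 190, c(20,20) = 1.

16815, 190, 1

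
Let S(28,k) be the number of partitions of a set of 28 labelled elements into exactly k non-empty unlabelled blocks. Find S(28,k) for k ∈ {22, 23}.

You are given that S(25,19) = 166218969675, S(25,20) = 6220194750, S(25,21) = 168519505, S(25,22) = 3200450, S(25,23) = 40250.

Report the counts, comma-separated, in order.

825906183960, 22693687380

[26] T[26,20]:20*6220194750+166218969675=290622864675 · T[26,21]:21*168519505+6220194750=9759104355 · T[26,22]:22*3200450+168519505=238929405 · T[26,23]:23*40250+3200450=4126200
[27] T[27,21]:21*9759104355+290622864675=495564056130 · T[27,22]:22*238929405+9759104355=15015551265 · T[27,23]:23*4126200+238929405=333832005
[28] T[28,22]:22*15015551265+495564056130=825906183960 · T[28,23]:23*333832005+15015551265=22693687380
Read S(28,22) = 825906183960, S(28,23) = 22693687380.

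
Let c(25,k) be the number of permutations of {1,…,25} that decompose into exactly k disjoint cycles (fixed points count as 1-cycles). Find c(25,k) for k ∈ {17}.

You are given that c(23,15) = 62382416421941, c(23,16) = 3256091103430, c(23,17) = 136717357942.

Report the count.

290886679867135

[24] T[24,16]:23*3256091103430+62382416421941=137272511800831 · T[24,17]:23*136717357942+3256091103430=6400590336096
[25] T[25,17]:24*6400590336096+137272511800831=290886679867135
Read c(25,17) = 290886679867135.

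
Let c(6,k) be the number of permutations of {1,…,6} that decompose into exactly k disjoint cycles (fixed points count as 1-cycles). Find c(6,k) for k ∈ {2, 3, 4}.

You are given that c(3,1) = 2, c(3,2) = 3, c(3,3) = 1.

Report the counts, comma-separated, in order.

i=4: T(4,1)=0+3·2=6 | T(4,2)=2+3·3=11 | T(4,3)=3+3·1=6 | T(4,4)=1+3·0=1
i=5: T(5,1)=0+4·6=24 | T(5,2)=6+4·11=50 | T(5,3)=11+4·6=35 | T(5,4)=6+4·1=10
i=6: T(6,2)=24+5·50=274 | T(6,3)=50+5·35=225 | T(6,4)=35+5·10=85
Read c(6,2) = 274, c(6,3) = 225, c(6,4) = 85.

274, 225, 85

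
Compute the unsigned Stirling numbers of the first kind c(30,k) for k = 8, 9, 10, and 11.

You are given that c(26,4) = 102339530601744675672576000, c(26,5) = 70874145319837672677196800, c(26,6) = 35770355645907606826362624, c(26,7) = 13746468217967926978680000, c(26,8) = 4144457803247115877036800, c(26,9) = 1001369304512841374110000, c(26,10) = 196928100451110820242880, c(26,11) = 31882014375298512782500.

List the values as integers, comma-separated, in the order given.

3674201658710345201899117607040, 981347603630155088295475765440, 215760462268683520394805979744, 39539238727270799376544542000

r27: T_27,5=26×70874145319837672677196800+102339530601744675672576000=1945067308917524165279692800; T_27,6=26×35770355645907606826362624+70874145319837672677196800=1000903392113435450162625024; T_27,7=26×13746468217967926978680000+35770355645907606826362624=393178529313073708272042624; T_27,8=26×4144457803247115877036800+13746468217967926978680000=121502371102392939781636800; T_27,9=26×1001369304512841374110000+4144457803247115877036800=30180059720580991603896800; T_27,10=26×196928100451110820242880+1001369304512841374110000=6121499916241722700424880; T_27,11=26×31882014375298512782500+196928100451110820242880=1025860474208872152587880
r28: T_28,6=27×1000903392113435450162625024+1945067308917524165279692800=28969458895980281319670568448; T_28,7=27×393178529313073708272042624+1000903392113435450162625024=11616723683566425573507775872; T_28,8=27×121502371102392939781636800+393178529313073708272042624=3673742549077683082376236224; T_28,9=27×30180059720580991603896800+121502371102392939781636800=936363983558079713086850400; T_28,10=27×6121499916241722700424880+30180059720580991603896800=195460557459107504515368560; T_28,11=27×1025860474208872152587880+6121499916241722700424880=33819732719881270820297640
r29: T_29,7=28×11616723683566425573507775872+28969458895980281319670568448=354237722035840197377888292864; T_29,8=28×3673742549077683082376236224+11616723683566425573507775872=114481515057741551880042390144; T_29,9=28×936363983558079713086850400+3673742549077683082376236224=29891934088703915048808047424; T_29,10=28×195460557459107504515368560+936363983558079713086850400=6409259592413089839517170080; T_29,11=28×33819732719881270820297640+195460557459107504515368560=1142413073615783087483702480
r30: T_30,8=29×114481515057741551880042390144+354237722035840197377888292864=3674201658710345201899117607040; T_30,9=29×29891934088703915048808047424+114481515057741551880042390144=981347603630155088295475765440; T_30,10=29×6409259592413089839517170080+29891934088703915048808047424=215760462268683520394805979744; T_30,11=29×1142413073615783087483702480+6409259592413089839517170080=39539238727270799376544542000
Read c(30,8) = 3674201658710345201899117607040, c(30,9) = 981347603630155088295475765440, c(30,10) = 215760462268683520394805979744, c(30,11) = 39539238727270799376544542000.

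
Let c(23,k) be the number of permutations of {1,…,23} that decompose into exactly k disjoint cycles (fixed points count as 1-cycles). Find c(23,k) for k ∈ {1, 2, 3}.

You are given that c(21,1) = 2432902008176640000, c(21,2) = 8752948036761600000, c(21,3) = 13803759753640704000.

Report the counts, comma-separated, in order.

[22] T[22,1]:21*2432902008176640000+0=51090942171709440000 · T[22,2]:21*8752948036761600000+2432902008176640000=186244810780170240000 · T[22,3]:21*13803759753640704000+8752948036761600000=298631902863216384000
[23] T[23,1]:22*51090942171709440000+0=1124000727777607680000 · T[23,2]:22*186244810780170240000+51090942171709440000=4148476779335454720000 · T[23,3]:22*298631902863216384000+186244810780170240000=6756146673770930688000
Read c(23,1) = 1124000727777607680000, c(23,2) = 4148476779335454720000, c(23,3) = 6756146673770930688000.

1124000727777607680000, 4148476779335454720000, 6756146673770930688000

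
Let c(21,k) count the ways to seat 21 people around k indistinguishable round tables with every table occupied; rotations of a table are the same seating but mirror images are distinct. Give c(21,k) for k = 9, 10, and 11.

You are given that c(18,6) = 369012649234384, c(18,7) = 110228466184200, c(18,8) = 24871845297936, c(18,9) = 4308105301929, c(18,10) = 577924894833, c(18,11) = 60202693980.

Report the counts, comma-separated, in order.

r19: T_19,7=18×110228466184200+369012649234384=2353125040549984; T_19,8=18×24871845297936+110228466184200=557921681547048; T_19,9=18×4308105301929+24871845297936=102417740732658; T_19,10=18×577924894833+4308105301929=14710753408923; T_19,11=18×60202693980+577924894833=1661573386473
r20: T_20,8=19×557921681547048+2353125040549984=12953636989943896; T_20,9=19×102417740732658+557921681547048=2503858755467550; T_20,10=19×14710753408923+102417740732658=381922055502195; T_20,11=19×1661573386473+14710753408923=46280647751910
r21: T_21,9=20×2503858755467550+12953636989943896=63030812099294896; T_21,10=20×381922055502195+2503858755467550=10142299865511450; T_21,11=20×46280647751910+381922055502195=1307535010540395
Read c(21,9) = 63030812099294896, c(21,10) = 10142299865511450, c(21,11) = 1307535010540395.

63030812099294896, 10142299865511450, 1307535010540395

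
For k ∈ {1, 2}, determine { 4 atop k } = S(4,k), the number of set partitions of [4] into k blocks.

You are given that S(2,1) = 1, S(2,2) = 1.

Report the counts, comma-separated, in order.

row 3: T[3][1]=1·1+0=1  T[3][2]=2·1+1=3
row 4: T[4][1]=1·1+0=1  T[4][2]=2·3+1=7
Read S(4,1) = 1, S(4,2) = 7.

1, 7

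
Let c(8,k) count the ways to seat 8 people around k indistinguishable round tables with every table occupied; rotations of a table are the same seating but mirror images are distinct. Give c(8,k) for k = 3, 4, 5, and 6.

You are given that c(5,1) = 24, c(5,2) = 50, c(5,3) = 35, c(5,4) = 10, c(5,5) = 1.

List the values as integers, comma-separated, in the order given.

13132, 6769, 1960, 322

i=6: T(6,1)=0+5·24=120 | T(6,2)=24+5·50=274 | T(6,3)=50+5·35=225 | T(6,4)=35+5·10=85 | T(6,5)=10+5·1=15 | T(6,6)=1+5·0=1
i=7: T(7,2)=120+6·274=1764 | T(7,3)=274+6·225=1624 | T(7,4)=225+6·85=735 | T(7,5)=85+6·15=175 | T(7,6)=15+6·1=21
i=8: T(8,3)=1764+7·1624=13132 | T(8,4)=1624+7·735=6769 | T(8,5)=735+7·175=1960 | T(8,6)=175+7·21=322
Read c(8,3) = 13132, c(8,4) = 6769, c(8,5) = 1960, c(8,6) = 322.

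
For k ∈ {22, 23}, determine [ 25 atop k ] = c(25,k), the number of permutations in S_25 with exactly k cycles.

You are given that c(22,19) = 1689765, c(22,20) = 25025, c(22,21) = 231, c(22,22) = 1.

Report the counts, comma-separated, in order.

3795000, 42550

@23  (23,20):25025·22+1689765→2240315, (23,21):231·22+25025→30107, (23,22):1·22+231→253, (23,23):0·22+1→1
@24  (24,21):30107·23+2240315→2932776, (24,22):253·23+30107→35926, (24,23):1·23+253→276
@25  (25,22):35926·24+2932776→3795000, (25,23):276·24+35926→42550
Read c(25,22) = 3795000, c(25,23) = 42550.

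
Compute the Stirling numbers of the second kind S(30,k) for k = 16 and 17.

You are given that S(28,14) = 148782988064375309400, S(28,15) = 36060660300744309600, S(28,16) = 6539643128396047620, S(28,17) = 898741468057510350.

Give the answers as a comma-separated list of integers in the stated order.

2940812098256837097720, 511605167806434372210

[29] T[29,15]:15*36060660300744309600+148782988064375309400=689692892575539953400 · T[29,16]:16*6539643128396047620+36060660300744309600=140694950355081071520 · T[29,17]:17*898741468057510350+6539643128396047620=21818248085373723570
[30] T[30,16]:16*140694950355081071520+689692892575539953400=2940812098256837097720 · T[30,17]:17*21818248085373723570+140694950355081071520=511605167806434372210
Read S(30,16) = 2940812098256837097720, S(30,17) = 511605167806434372210.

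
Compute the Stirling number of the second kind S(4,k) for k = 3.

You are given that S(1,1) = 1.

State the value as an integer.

6

r2: T_2,1=1×1+0=1; T_2,2=2×0+1=1
r3: T_3,2=2×1+1=3; T_3,3=3×0+1=1
r4: T_4,3=3×1+3=6
Read S(4,3) = 6.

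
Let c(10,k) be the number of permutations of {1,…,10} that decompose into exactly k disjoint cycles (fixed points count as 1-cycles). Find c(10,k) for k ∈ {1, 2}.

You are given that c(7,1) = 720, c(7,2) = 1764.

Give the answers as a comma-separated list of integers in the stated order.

@8  (8,1):720·7+0→5040, (8,2):1764·7+720→13068
@9  (9,1):5040·8+0→40320, (9,2):13068·8+5040→109584
@10  (10,1):40320·9+0→362880, (10,2):109584·9+40320→1026576
Read c(10,1) = 362880, c(10,2) = 1026576.

362880, 1026576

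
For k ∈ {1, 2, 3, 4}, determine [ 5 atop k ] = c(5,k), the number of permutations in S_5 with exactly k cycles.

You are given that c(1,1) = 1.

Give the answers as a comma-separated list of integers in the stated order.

24, 50, 35, 10

[2] T[2,1]:1*1+0=1 · T[2,2]:1*0+1=1
[3] T[3,1]:2*1+0=2 · T[3,2]:2*1+1=3 · T[3,3]:2*0+1=1
[4] T[4,1]:3*2+0=6 · T[4,2]:3*3+2=11 · T[4,3]:3*1+3=6 · T[4,4]:3*0+1=1
[5] T[5,1]:4*6+0=24 · T[5,2]:4*11+6=50 · T[5,3]:4*6+11=35 · T[5,4]:4*1+6=10
Read c(5,1) = 24, c(5,2) = 50, c(5,3) = 35, c(5,4) = 10.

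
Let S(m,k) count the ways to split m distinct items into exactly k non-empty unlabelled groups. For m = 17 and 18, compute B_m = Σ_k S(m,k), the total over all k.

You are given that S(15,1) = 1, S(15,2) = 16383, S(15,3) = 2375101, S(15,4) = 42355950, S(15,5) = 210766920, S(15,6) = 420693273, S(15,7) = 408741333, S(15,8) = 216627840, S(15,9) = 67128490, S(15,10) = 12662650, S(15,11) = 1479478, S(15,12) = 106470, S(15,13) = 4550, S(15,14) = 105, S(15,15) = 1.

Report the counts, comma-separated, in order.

82864869804, 682076806159

i=16: T(16,1)=0+1·1=1 | T(16,2)=1+2·16383=32767 | T(16,3)=16383+3·2375101=7141686 | T(16,4)=2375101+4·42355950=171798901 | T(16,5)=42355950+5·210766920=1096190550 | T(16,6)=210766920+6·420693273=2734926558 | T(16,7)=420693273+7·408741333=3281882604 | T(16,8)=408741333+8·216627840=2141764053 | T(16,9)=216627840+9·67128490=820784250 | T(16,10)=67128490+10·12662650=193754990 | T(16,11)=12662650+11·1479478=28936908 | T(16,12)=1479478+12·106470=2757118 | T(16,13)=106470+13·4550=165620 | T(16,14)=4550+14·105=6020 | T(16,15)=105+15·1=120 | T(16,16)=1+16·0=1
i=17: T(17,1)=0+1·1=1 | T(17,2)=1+2·32767=65535 | T(17,3)=32767+3·7141686=21457825 | T(17,4)=7141686+4·171798901=694337290 | T(17,5)=171798901+5·1096190550=5652751651 | T(17,6)=1096190550+6·2734926558=17505749898 | T(17,7)=2734926558+7·3281882604=25708104786 | T(17,8)=3281882604+8·2141764053=20415995028 | T(17,9)=2141764053+9·820784250=9528822303 | T(17,10)=820784250+10·193754990=2758334150 | T(17,11)=193754990+11·28936908=512060978 | T(17,12)=28936908+12·2757118=62022324 | T(17,13)=2757118+13·165620=4910178 | T(17,14)=165620+14·6020=249900 | T(17,15)=6020+15·120=7820 | T(17,16)=120+16·1=136 | T(17,17)=1+17·0=1
i=18: T(18,1)=0+1·1=1 | T(18,2)=1+2·65535=131071 | T(18,3)=65535+3·21457825=64439010 | T(18,4)=21457825+4·694337290=2798806985 | T(18,5)=694337290+5·5652751651=28958095545 | T(18,6)=5652751651+6·17505749898=110687251039 | T(18,7)=17505749898+7·25708104786=197462483400 | T(18,8)=25708104786+8·20415995028=189036065010 | T(18,9)=20415995028+9·9528822303=106175395755 | T(18,10)=9528822303+10·2758334150=37112163803 | T(18,11)=2758334150+11·512060978=8391004908 | T(18,12)=512060978+12·62022324=1256328866 | T(18,13)=62022324+13·4910178=125854638 | T(18,14)=4910178+14·249900=8408778 | T(18,15)=249900+15·7820=367200 | T(18,16)=7820+16·136=9996 | T(18,17)=136+17·1=153 | T(18,18)=1+18·0=1
B_17 = ΣS(17,k) = 1+65535+21457825+694337290+5652751651+17505749898+25708104786+20415995028+9528822303+2758334150+512060978+62022324+4910178+249900+7820+136+1 = 82864869804
B_18 = ΣS(18,k) = 1+131071+64439010+2798806985+28958095545+110687251039+197462483400+189036065010+106175395755+37112163803+8391004908+1256328866+125854638+8408778+367200+9996+153+1 = 682076806159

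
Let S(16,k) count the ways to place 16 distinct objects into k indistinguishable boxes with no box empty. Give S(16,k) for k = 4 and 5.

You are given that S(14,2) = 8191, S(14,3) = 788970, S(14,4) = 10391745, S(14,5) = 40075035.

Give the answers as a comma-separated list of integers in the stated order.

[15] T[15,3]:3*788970+8191=2375101 · T[15,4]:4*10391745+788970=42355950 · T[15,5]:5*40075035+10391745=210766920
[16] T[16,4]:4*42355950+2375101=171798901 · T[16,5]:5*210766920+42355950=1096190550
Read S(16,4) = 171798901, S(16,5) = 1096190550.

171798901, 1096190550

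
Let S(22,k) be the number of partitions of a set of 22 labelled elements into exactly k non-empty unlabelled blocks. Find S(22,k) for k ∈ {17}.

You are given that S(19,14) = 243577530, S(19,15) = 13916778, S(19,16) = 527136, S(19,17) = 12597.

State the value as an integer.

@20  (20,15):13916778·15+243577530→452329200, (20,16):527136·16+13916778→22350954, (20,17):12597·17+527136→741285
@21  (21,16):22350954·16+452329200→809944464, (21,17):741285·17+22350954→34952799
@22  (22,17):34952799·17+809944464→1404142047
Read S(22,17) = 1404142047.

1404142047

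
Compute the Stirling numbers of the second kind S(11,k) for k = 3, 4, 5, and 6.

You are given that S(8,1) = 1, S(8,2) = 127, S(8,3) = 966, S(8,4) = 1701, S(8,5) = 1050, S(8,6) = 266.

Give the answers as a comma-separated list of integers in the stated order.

28501, 145750, 246730, 179487

@9  (9,1):1·1+0→1, (9,2):127·2+1→255, (9,3):966·3+127→3025, (9,4):1701·4+966→7770, (9,5):1050·5+1701→6951, (9,6):266·6+1050→2646
@10  (10,2):255·2+1→511, (10,3):3025·3+255→9330, (10,4):7770·4+3025→34105, (10,5):6951·5+7770→42525, (10,6):2646·6+6951→22827
@11  (11,3):9330·3+511→28501, (11,4):34105·4+9330→145750, (11,5):42525·5+34105→246730, (11,6):22827·6+42525→179487
Read S(11,3) = 28501, S(11,4) = 145750, S(11,5) = 246730, S(11,6) = 179487.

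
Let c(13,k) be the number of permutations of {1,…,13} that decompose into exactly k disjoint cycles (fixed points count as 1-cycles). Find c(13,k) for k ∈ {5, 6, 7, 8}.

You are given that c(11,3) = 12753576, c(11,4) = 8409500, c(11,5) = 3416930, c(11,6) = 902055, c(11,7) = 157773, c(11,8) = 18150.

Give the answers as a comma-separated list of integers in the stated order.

657206836, 206070150, 44990231, 6926634

r12: T_12,4=11×8409500+12753576=105258076; T_12,5=11×3416930+8409500=45995730; T_12,6=11×902055+3416930=13339535; T_12,7=11×157773+902055=2637558; T_12,8=11×18150+157773=357423
r13: T_13,5=12×45995730+105258076=657206836; T_13,6=12×13339535+45995730=206070150; T_13,7=12×2637558+13339535=44990231; T_13,8=12×357423+2637558=6926634
Read c(13,5) = 657206836, c(13,6) = 206070150, c(13,7) = 44990231, c(13,8) = 6926634.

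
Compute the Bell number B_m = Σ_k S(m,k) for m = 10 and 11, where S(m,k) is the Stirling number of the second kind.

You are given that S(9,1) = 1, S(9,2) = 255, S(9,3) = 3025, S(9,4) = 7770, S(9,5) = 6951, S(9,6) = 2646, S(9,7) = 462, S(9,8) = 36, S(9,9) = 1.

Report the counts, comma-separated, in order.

115975, 678570

[10] T[10,1]:1*1+0=1 · T[10,2]:2*255+1=511 · T[10,3]:3*3025+255=9330 · T[10,4]:4*7770+3025=34105 · T[10,5]:5*6951+7770=42525 · T[10,6]:6*2646+6951=22827 · T[10,7]:7*462+2646=5880 · T[10,8]:8*36+462=750 · T[10,9]:9*1+36=45 · T[10,10]:10*0+1=1
[11] T[11,1]:1*1+0=1 · T[11,2]:2*511+1=1023 · T[11,3]:3*9330+511=28501 · T[11,4]:4*34105+9330=145750 · T[11,5]:5*42525+34105=246730 · T[11,6]:6*22827+42525=179487 · T[11,7]:7*5880+22827=63987 · T[11,8]:8*750+5880=11880 · T[11,9]:9*45+750=1155 · T[11,10]:10*1+45=55 · T[11,11]:11*0+1=1
B_10 = ΣS(10,k) = 1+511+9330+34105+42525+22827+5880+750+45+1 = 115975
B_11 = ΣS(11,k) = 1+1023+28501+145750+246730+179487+63987+11880+1155+55+1 = 678570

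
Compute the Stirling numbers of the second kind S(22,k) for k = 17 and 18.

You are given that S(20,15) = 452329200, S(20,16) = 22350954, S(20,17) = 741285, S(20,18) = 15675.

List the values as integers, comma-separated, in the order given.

[21] T[21,16]:16*22350954+452329200=809944464 · T[21,17]:17*741285+22350954=34952799 · T[21,18]:18*15675+741285=1023435
[22] T[22,17]:17*34952799+809944464=1404142047 · T[22,18]:18*1023435+34952799=53374629
Read S(22,17) = 1404142047, S(22,18) = 53374629.

1404142047, 53374629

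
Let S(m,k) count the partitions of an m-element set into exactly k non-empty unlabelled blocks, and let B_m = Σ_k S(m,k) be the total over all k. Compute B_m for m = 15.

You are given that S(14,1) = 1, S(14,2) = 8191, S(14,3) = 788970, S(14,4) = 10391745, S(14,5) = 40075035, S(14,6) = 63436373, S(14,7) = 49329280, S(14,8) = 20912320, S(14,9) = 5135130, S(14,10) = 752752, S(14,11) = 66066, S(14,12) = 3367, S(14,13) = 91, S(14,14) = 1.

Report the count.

row 15: T[15][1]=1·1+0=1  T[15][2]=2·8191+1=16383  T[15][3]=3·788970+8191=2375101  T[15][4]=4·10391745+788970=42355950  T[15][5]=5·40075035+10391745=210766920  T[15][6]=6·63436373+40075035=420693273  T[15][7]=7·49329280+63436373=408741333  T[15][8]=8·20912320+49329280=216627840  T[15][9]=9·5135130+20912320=67128490  T[15][10]=10·752752+5135130=12662650  T[15][11]=11·66066+752752=1479478  T[15][12]=12·3367+66066=106470  T[15][13]=13·91+3367=4550  T[15][14]=14·1+91=105  T[15][15]=15·0+1=1
B_15 = ΣS(15,k) = 1+16383+2375101+42355950+210766920+420693273+408741333+216627840+67128490+12662650+1479478+106470+4550+105+1 = 1382958545

1382958545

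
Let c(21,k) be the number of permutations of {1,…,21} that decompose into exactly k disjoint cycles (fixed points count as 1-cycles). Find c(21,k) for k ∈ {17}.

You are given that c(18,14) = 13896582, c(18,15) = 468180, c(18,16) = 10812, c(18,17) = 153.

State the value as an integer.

53327946

row 19: T[19][15]=18·468180+13896582=22323822  T[19][16]=18·10812+468180=662796  T[19][17]=18·153+10812=13566
row 20: T[20][16]=19·662796+22323822=34916946  T[20][17]=19·13566+662796=920550
row 21: T[21][17]=20·920550+34916946=53327946
Read c(21,17) = 53327946.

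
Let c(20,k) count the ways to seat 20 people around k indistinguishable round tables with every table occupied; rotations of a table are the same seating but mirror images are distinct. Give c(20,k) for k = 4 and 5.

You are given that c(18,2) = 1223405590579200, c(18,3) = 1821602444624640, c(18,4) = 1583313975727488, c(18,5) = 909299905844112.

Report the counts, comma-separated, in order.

@19  (19,3):1821602444624640·18+1223405590579200→34012249593822720, (19,4):1583313975727488·18+1821602444624640→30321254007719424, (19,5):909299905844112·18+1583313975727488→17950712280921504
@20  (20,4):30321254007719424·19+34012249593822720→610116075740491776, (20,5):17950712280921504·19+30321254007719424→371384787345228000
Read c(20,4) = 610116075740491776, c(20,5) = 371384787345228000.

610116075740491776, 371384787345228000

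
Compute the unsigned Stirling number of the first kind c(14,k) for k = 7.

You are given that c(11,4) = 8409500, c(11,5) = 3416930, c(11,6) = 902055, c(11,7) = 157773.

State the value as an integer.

@12  (12,5):3416930·11+8409500→45995730, (12,6):902055·11+3416930→13339535, (12,7):157773·11+902055→2637558
@13  (13,6):13339535·12+45995730→206070150, (13,7):2637558·12+13339535→44990231
@14  (14,7):44990231·13+206070150→790943153
Read c(14,7) = 790943153.

790943153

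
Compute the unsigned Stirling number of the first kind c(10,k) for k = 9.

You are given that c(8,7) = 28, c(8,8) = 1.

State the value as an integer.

45

@9  (9,8):1·8+28→36, (9,9):0·8+1→1
@10  (10,9):1·9+36→45
Read c(10,9) = 45.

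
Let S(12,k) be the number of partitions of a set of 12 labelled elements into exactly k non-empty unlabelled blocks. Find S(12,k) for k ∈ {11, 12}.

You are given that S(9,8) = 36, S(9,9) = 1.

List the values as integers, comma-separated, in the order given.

66, 1

row 10: T[10][9]=9·1+36=45  T[10][10]=10·0+1=1
row 11: T[11][10]=10·1+45=55  T[11][11]=11·0+1=1
row 12: T[12][11]=11·1+55=66  T[12][12]=12·0+1=1
Read S(12,11) = 66, S(12,12) = 1.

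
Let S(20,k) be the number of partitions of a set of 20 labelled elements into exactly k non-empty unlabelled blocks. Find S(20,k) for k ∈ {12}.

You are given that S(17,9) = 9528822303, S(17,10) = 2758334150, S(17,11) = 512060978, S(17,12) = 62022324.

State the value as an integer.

411016633391

@18  (18,10):2758334150·10+9528822303→37112163803, (18,11):512060978·11+2758334150→8391004908, (18,12):62022324·12+512060978→1256328866
@19  (19,11):8391004908·11+37112163803→129413217791, (19,12):1256328866·12+8391004908→23466951300
@20  (20,12):23466951300·12+129413217791→411016633391
Read S(20,12) = 411016633391.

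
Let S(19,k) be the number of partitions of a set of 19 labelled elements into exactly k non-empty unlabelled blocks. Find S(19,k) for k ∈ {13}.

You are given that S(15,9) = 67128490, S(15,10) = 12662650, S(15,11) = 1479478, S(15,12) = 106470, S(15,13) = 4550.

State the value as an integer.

row 16: T[16][10]=10·12662650+67128490=193754990  T[16][11]=11·1479478+12662650=28936908  T[16][12]=12·106470+1479478=2757118  T[16][13]=13·4550+106470=165620
row 17: T[17][11]=11·28936908+193754990=512060978  T[17][12]=12·2757118+28936908=62022324  T[17][13]=13·165620+2757118=4910178
row 18: T[18][12]=12·62022324+512060978=1256328866  T[18][13]=13·4910178+62022324=125854638
row 19: T[19][13]=13·125854638+1256328866=2892439160
Read S(19,13) = 2892439160.

2892439160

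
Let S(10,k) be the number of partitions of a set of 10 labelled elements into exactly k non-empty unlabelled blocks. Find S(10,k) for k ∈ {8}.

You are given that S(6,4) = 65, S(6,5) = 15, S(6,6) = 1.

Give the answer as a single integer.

@7  (7,5):15·5+65→140, (7,6):1·6+15→21, (7,7):0·7+1→1
@8  (8,6):21·6+140→266, (8,7):1·7+21→28, (8,8):0·8+1→1
@9  (9,7):28·7+266→462, (9,8):1·8+28→36
@10  (10,8):36·8+462→750
Read S(10,8) = 750.

750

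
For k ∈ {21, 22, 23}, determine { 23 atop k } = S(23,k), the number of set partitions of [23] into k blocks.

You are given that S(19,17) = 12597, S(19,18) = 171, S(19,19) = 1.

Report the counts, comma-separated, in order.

28336, 253, 1

i=20: T(20,18)=12597+18·171=15675 | T(20,19)=171+19·1=190 | T(20,20)=1+20·0=1
i=21: T(21,19)=15675+19·190=19285 | T(21,20)=190+20·1=210 | T(21,21)=1+21·0=1
i=22: T(22,20)=19285+20·210=23485 | T(22,21)=210+21·1=231 | T(22,22)=1+22·0=1
i=23: T(23,21)=23485+21·231=28336 | T(23,22)=231+22·1=253 | T(23,23)=1+23·0=1
Read S(23,21) = 28336, S(23,22) = 253, S(23,23) = 1.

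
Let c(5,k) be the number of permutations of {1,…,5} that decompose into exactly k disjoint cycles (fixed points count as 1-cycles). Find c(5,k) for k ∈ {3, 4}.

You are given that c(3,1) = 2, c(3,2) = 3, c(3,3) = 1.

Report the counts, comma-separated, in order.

35, 10

row 4: T[4][2]=3·3+2=11  T[4][3]=3·1+3=6  T[4][4]=3·0+1=1
row 5: T[5][3]=4·6+11=35  T[5][4]=4·1+6=10
Read c(5,3) = 35, c(5,4) = 10.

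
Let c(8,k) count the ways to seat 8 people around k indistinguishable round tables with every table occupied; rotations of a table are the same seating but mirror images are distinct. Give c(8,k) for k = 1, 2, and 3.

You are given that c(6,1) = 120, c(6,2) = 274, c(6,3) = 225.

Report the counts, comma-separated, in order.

5040, 13068, 13132

i=7: T(7,1)=0+6·120=720 | T(7,2)=120+6·274=1764 | T(7,3)=274+6·225=1624
i=8: T(8,1)=0+7·720=5040 | T(8,2)=720+7·1764=13068 | T(8,3)=1764+7·1624=13132
Read c(8,1) = 5040, c(8,2) = 13068, c(8,3) = 13132.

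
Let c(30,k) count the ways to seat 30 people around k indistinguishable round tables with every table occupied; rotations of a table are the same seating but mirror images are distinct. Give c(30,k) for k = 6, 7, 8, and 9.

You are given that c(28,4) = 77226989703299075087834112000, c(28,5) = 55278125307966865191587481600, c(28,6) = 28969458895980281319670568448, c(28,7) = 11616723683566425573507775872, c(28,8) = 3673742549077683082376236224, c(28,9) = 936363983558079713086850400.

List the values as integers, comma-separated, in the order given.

@29  (29,5):55278125307966865191587481600·28+77226989703299075087834112000→1625014498326371300452283596800, (29,6):28969458895980281319670568448·28+55278125307966865191587481600→866422974395414742142363398144, (29,7):11616723683566425573507775872·28+28969458895980281319670568448→354237722035840197377888292864, (29,8):3673742549077683082376236224·28+11616723683566425573507775872→114481515057741551880042390144, (29,9):936363983558079713086850400·28+3673742549077683082376236224→29891934088703915048808047424
@30  (30,6):866422974395414742142363398144·29+1625014498326371300452283596800→26751280755793398822580822142976, (30,7):354237722035840197377888292864·29+866422974395414742142363398144→11139316913434780466101123891200, (30,8):114481515057741551880042390144·29+354237722035840197377888292864→3674201658710345201899117607040, (30,9):29891934088703915048808047424·29+114481515057741551880042390144→981347603630155088295475765440
Read c(30,6) = 26751280755793398822580822142976, c(30,7) = 11139316913434780466101123891200, c(30,8) = 3674201658710345201899117607040, c(30,9) = 981347603630155088295475765440.

26751280755793398822580822142976, 11139316913434780466101123891200, 3674201658710345201899117607040, 981347603630155088295475765440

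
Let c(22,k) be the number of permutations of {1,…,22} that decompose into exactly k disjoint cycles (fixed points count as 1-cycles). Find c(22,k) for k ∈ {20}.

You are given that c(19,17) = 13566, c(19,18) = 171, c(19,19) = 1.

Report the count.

[20] T[20,18]:19*171+13566=16815 · T[20,19]:19*1+171=190 · T[20,20]:19*0+1=1
[21] T[21,19]:20*190+16815=20615 · T[21,20]:20*1+190=210
[22] T[22,20]:21*210+20615=25025
Read c(22,20) = 25025.

25025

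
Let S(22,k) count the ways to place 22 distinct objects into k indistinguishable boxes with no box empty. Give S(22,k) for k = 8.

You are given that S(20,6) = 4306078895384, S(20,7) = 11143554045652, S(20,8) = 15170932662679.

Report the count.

[21] T[21,7]:7*11143554045652+4306078895384=82310957214948 · T[21,8]:8*15170932662679+11143554045652=132511015347084
[22] T[22,8]:8*132511015347084+82310957214948=1142399079991620
Read S(22,8) = 1142399079991620.

1142399079991620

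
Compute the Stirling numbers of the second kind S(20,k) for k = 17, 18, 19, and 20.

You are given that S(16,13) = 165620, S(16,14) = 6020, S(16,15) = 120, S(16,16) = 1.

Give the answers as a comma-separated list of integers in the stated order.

741285, 15675, 190, 1

row 17: T[17][14]=14·6020+165620=249900  T[17][15]=15·120+6020=7820  T[17][16]=16·1+120=136  T[17][17]=17·0+1=1
row 18: T[18][15]=15·7820+249900=367200  T[18][16]=16·136+7820=9996  T[18][17]=17·1+136=153  T[18][18]=18·0+1=1
row 19: T[19][16]=16·9996+367200=527136  T[19][17]=17·153+9996=12597  T[19][18]=18·1+153=171  T[19][19]=19·0+1=1
row 20: T[20][17]=17·12597+527136=741285  T[20][18]=18·171+12597=15675  T[20][19]=19·1+171=190  T[20][20]=20·0+1=1
Read S(20,17) = 741285, S(20,18) = 15675, S(20,19) = 190, S(20,20) = 1.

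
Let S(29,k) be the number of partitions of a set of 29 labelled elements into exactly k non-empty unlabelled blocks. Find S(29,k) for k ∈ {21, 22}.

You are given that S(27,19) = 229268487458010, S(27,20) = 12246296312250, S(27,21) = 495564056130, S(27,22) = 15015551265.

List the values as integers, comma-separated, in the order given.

@28  (28,20):12246296312250·20+229268487458010→474194413703010, (28,21):495564056130·21+12246296312250→22653141490980, (28,22):15015551265·22+495564056130→825906183960
@29  (29,21):22653141490980·21+474194413703010→949910385013590, (29,22):825906183960·22+22653141490980→40823077538100
Read S(29,21) = 949910385013590, S(29,22) = 40823077538100.

949910385013590, 40823077538100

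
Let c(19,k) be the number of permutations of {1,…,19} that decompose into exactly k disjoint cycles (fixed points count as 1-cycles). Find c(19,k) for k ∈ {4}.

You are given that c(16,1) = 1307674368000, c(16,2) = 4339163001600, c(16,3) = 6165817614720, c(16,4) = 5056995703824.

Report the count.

i=17: T(17,2)=1307674368000+16·4339163001600=70734282393600 | T(17,3)=4339163001600+16·6165817614720=102992244837120 | T(17,4)=6165817614720+16·5056995703824=87077748875904
i=18: T(18,3)=70734282393600+17·102992244837120=1821602444624640 | T(18,4)=102992244837120+17·87077748875904=1583313975727488
i=19: T(19,4)=1821602444624640+18·1583313975727488=30321254007719424
Read c(19,4) = 30321254007719424.

30321254007719424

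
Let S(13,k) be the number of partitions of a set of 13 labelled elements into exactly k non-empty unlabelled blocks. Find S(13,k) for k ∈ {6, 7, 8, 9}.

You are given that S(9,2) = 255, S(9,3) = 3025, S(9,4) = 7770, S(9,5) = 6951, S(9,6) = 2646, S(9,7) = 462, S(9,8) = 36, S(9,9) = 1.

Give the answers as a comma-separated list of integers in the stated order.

9321312, 5715424, 1899612, 359502

row 10: T[10][3]=3·3025+255=9330  T[10][4]=4·7770+3025=34105  T[10][5]=5·6951+7770=42525  T[10][6]=6·2646+6951=22827  T[10][7]=7·462+2646=5880  T[10][8]=8·36+462=750  T[10][9]=9·1+36=45
row 11: T[11][4]=4·34105+9330=145750  T[11][5]=5·42525+34105=246730  T[11][6]=6·22827+42525=179487  T[11][7]=7·5880+22827=63987  T[11][8]=8·750+5880=11880  T[11][9]=9·45+750=1155
row 12: T[12][5]=5·246730+145750=1379400  T[12][6]=6·179487+246730=1323652  T[12][7]=7·63987+179487=627396  T[12][8]=8·11880+63987=159027  T[12][9]=9·1155+11880=22275
row 13: T[13][6]=6·1323652+1379400=9321312  T[13][7]=7·627396+1323652=5715424  T[13][8]=8·159027+627396=1899612  T[13][9]=9·22275+159027=359502
Read S(13,6) = 9321312, S(13,7) = 5715424, S(13,8) = 1899612, S(13,9) = 359502.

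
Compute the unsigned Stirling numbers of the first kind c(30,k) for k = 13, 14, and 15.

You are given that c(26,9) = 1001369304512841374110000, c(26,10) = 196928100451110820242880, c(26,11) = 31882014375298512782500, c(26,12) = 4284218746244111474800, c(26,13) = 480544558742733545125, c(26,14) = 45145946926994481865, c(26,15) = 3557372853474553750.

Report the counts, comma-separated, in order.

796974693974455191377937300, 88776380550648116217781890, 8459574446076318147830625

@27  (27,10):196928100451110820242880·26+1001369304512841374110000→6121499916241722700424880, (27,11):31882014375298512782500·26+196928100451110820242880→1025860474208872152587880, (27,12):4284218746244111474800·26+31882014375298512782500→143271701777645411127300, (27,13):480544558742733545125·26+4284218746244111474800→16778377273555183648050, (27,14):45145946926994481865·26+480544558742733545125→1654339178844590073615, (27,15):3557372853474553750·26+45145946926994481865→137637641117332879365
@28  (28,11):1025860474208872152587880·27+6121499916241722700424880→33819732719881270820297640, (28,12):143271701777645411127300·27+1025860474208872152587880→4894196422205298253024980, (28,13):16778377273555183648050·27+143271701777645411127300→596287888163635369624650, (28,14):1654339178844590073615·27+16778377273555183648050→61445535102359115635655, (28,15):137637641117332879365·27+1654339178844590073615→5370555489012577816470
@29  (29,12):4894196422205298253024980·28+33819732719881270820297640→170857232541629621904997080, (29,13):596287888163635369624650·28+4894196422205298253024980→21590257290787088602515180, (29,14):61445535102359115635655·28+596287888163635369624650→2316762871029690607422990, (29,15):5370555489012577816470·28+61445535102359115635655→211821088794711294496815
@30  (30,13):21590257290787088602515180·29+170857232541629621904997080→796974693974455191377937300, (30,14):2316762871029690607422990·29+21590257290787088602515180→88776380550648116217781890, (30,15):211821088794711294496815·29+2316762871029690607422990→8459574446076318147830625
Read c(30,13) = 796974693974455191377937300, c(30,14) = 88776380550648116217781890, c(30,15) = 8459574446076318147830625.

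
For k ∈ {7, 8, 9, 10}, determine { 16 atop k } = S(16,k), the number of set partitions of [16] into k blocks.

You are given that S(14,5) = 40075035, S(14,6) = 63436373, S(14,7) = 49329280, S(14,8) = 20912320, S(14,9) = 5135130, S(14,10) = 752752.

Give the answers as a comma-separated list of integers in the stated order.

3281882604, 2141764053, 820784250, 193754990

r15: T_15,6=6×63436373+40075035=420693273; T_15,7=7×49329280+63436373=408741333; T_15,8=8×20912320+49329280=216627840; T_15,9=9×5135130+20912320=67128490; T_15,10=10×752752+5135130=12662650
r16: T_16,7=7×408741333+420693273=3281882604; T_16,8=8×216627840+408741333=2141764053; T_16,9=9×67128490+216627840=820784250; T_16,10=10×12662650+67128490=193754990
Read S(16,7) = 3281882604, S(16,8) = 2141764053, S(16,9) = 820784250, S(16,10) = 193754990.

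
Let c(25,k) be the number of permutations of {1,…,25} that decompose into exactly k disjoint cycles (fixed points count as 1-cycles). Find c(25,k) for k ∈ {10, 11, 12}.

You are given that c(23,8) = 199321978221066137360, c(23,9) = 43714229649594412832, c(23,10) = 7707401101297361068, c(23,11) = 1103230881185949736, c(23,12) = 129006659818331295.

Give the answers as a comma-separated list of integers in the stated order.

@24  (24,9):43714229649594412832·23+199321978221066137360→1204749260161737632496, (24,10):7707401101297361068·23+43714229649594412832→220984454979433717396, (24,11):1103230881185949736·23+7707401101297361068→33081711368574204996, (24,12):129006659818331295·23+1103230881185949736→4070384057007569521
@25  (25,10):220984454979433717396·24+1204749260161737632496→6508376179668146850000, (25,11):33081711368574204996·24+220984454979433717396→1014945527825214637300, (25,12):4070384057007569521·24+33081711368574204996→130770928736755873500
Read c(25,10) = 6508376179668146850000, c(25,11) = 1014945527825214637300, c(25,12) = 130770928736755873500.

6508376179668146850000, 1014945527825214637300, 130770928736755873500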